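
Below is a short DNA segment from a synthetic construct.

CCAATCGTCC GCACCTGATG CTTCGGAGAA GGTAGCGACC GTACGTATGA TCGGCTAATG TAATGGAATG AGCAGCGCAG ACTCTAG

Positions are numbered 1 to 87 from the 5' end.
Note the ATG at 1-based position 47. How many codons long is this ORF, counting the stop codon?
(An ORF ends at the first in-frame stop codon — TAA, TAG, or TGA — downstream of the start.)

Codons from position 47: ATG (47–49), ATC (50–52), GGC (53–55), TAA (56–58).
TAA is the first in-frame stop; that's 4 codons including the stop.

4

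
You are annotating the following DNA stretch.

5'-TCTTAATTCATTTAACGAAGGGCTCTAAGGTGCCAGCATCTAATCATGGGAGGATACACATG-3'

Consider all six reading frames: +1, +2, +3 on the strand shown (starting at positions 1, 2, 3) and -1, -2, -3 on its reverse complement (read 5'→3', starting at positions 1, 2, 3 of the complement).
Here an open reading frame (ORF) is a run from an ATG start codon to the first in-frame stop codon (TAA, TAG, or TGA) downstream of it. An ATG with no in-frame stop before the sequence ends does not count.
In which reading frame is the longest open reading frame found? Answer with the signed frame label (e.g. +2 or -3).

-1

Reverse complement (5'→3'): CATGTGTATCCTCCCATGATTAGATGCTGGCACCTTAGAGCCCTTCGTTAAATGAATTAAGA
Frame +1: TCT TAA TTC ATT TAA CGA AGG GCT CTA AGG TGC CAG CAT CTA ATC ATG GGA GGA TAC ACA — no ATG→stop ORF.
Frame +2: CTT AAT TCA TTT AAC GAA GGG CTC TAA GGT GCC AGC ATC TAA TCA TGG GAG GAT ACA CAT — no ATG→stop ORF.
Frame +3: TTA ATT CAT TTA ACG AAG GGC TCT AAG GTG CCA GCA TCT AAT CAT GGG AGG ATA CAC ATG — no ATG→stop ORF.
Frame -1: CAT GTG TAT CCT CCC ATG ATT AGA TGC TGG CAC CTT AGA GCC CTT CGT TAA ATG AAT TAA — ATG at 16, stop TAA at 49 → 36 nt; ATG at 52, stop TAA at 58 → 9 nt.
Frame -2: ATG TGT ATC CTC CCA TGA TTA GAT GCT GGC ACC TTA GAG CCC TTC GTT AAA TGA ATT AAG — ATG at 2, stop TGA at 17 → 18 nt.
Frame -3: TGT GTA TCC TCC CAT GAT TAG ATG CTG GCA CCT TAG AGC CCT TCG TTA AAT GAA TTA AGA — ATG at 24, stop TAG at 36 → 15 nt.
Longest ORF is 36 nt in frame -1 (positions 16–51).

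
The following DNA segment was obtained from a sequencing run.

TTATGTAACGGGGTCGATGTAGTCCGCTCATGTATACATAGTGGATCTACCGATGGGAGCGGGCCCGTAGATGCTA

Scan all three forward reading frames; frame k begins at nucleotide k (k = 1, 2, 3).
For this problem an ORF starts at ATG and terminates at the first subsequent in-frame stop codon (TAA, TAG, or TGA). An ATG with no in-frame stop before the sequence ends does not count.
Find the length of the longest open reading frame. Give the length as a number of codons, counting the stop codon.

Frame 1: TTA TGT AAC GGG GTC GAT GTA GTC CGC TCA TGT ATA CAT AGT GGA TCT ACC GAT GGG AGC GGG CCC GTA GAT GCT — no ATG→stop ORF.
Frame 2: TAT GTA ACG GGG TCG ATG TAG TCC GCT CAT GTA TAC ATA GTG GAT CTA CCG ATG GGA GCG GGC CCG TAG ATG CTA — ATG at 17, stop TAG at 20 → 6 nt; ATG at 53, stop TAG at 68 → 18 nt.
Frame 3: ATG TAA CGG GGT CGA TGT AGT CCG CTC ATG TAT ACA TAG TGG ATC TAC CGA TGG GAG CGG GCC CGT AGA TGC — ATG at 3, stop TAA at 6 → 6 nt; ATG at 30, stop TAG at 39 → 12 nt.
Longest: frame 2, positions 53–70, 18 nt = 6 codons = 5 aa. → 6 codons.

6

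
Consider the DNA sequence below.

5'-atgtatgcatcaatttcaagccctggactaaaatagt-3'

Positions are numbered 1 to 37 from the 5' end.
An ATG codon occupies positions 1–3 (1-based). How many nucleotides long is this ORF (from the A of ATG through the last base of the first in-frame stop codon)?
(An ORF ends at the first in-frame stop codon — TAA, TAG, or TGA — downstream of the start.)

36

Codons from position 1: ATG (1–3), TAT (4–6), GCA (7–9), TCA (10–12), ATT (13–15), TCA (16–18), AGC (19–21), CCT (22–24), GGA (25–27), CTA (28–30), AAA (31–33), TAG (34–36).
TAG is the first in-frame stop; ORF spans 1–36, 36 nucleotides.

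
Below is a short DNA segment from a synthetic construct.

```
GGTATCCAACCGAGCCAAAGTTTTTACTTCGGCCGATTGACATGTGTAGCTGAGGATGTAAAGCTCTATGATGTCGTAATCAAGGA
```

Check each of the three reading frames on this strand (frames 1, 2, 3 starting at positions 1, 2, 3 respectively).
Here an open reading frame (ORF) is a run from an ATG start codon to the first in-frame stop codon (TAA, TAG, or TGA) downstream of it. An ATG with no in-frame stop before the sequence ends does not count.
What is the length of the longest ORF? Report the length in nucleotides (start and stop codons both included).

Frame 1: GGT ATC CAA CCG AGC CAA AGT TTT TAC TTC GGC CGA TTG ACA TGT GTA GCT GAG GAT GTA AAG CTC TAT GAT GTC GTA ATC AAG — no ATG→stop ORF.
Frame 2: GTA TCC AAC CGA GCC AAA GTT TTT ACT TCG GCC GAT TGA CAT GTG TAG CTG AGG ATG TAA AGC TCT ATG ATG TCG TAA TCA AGG — ATG at 56, stop TAA at 59 → 6 nt; ATG at 68, stop TAA at 77 → 12 nt; ATG at 71, stop TAA at 77 → 9 nt.
Frame 3: TAT CCA ACC GAG CCA AAG TTT TTA CTT CGG CCG ATT GAC ATG TGT AGC TGA GGA TGT AAA GCT CTA TGA TGT CGT AAT CAA GGA — ATG at 42, stop TGA at 51 → 12 nt.
Longest: frame 2, positions 68–79, 12 nt = 4 codons = 3 aa. → 12 nucleotides.

12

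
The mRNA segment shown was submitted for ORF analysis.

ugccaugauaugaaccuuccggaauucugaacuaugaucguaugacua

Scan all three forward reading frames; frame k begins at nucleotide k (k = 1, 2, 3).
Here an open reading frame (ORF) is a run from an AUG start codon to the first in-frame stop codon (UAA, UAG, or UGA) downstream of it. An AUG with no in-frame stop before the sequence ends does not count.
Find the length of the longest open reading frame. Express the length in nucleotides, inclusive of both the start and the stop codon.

21

Frame 1: UGC CAU GAU AUG AAC CUU CCG GAA UUC UGA ACU AUG AUC GUA UGA CUA — AUG at 10, stop UGA at 28 → 21 nt; AUG at 34, stop UGA at 43 → 12 nt.
Frame 2: GCC AUG AUA UGA ACC UUC CGG AAU UCU GAA CUA UGA UCG UAU GAC — AUG at 5, stop UGA at 11 → 9 nt.
Frame 3: CCA UGA UAU GAA CCU UCC GGA AUU CUG AAC UAU GAU CGU AUG ACU — no AUG→stop ORF.
Longest: frame 1, positions 10–30, 21 nt = 7 codons = 6 aa. → 21 nucleotides.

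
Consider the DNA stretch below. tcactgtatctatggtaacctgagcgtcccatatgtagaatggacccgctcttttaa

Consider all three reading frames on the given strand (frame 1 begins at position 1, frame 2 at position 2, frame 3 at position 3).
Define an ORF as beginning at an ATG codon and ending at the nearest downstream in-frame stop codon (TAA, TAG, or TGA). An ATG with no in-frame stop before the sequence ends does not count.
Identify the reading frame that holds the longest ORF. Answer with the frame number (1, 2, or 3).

Frame 1: TCA CTG TAT CTA TGG TAA CCT GAG CGT CCC ATA TGT AGA ATG GAC CCG CTC TTT TAA — ATG at 40, stop TAA at 55 → 18 nt.
Frame 2: CAC TGT ATC TAT GGT AAC CTG AGC GTC CCA TAT GTA GAA TGG ACC CGC TCT TTT — no ATG→stop ORF.
Frame 3: ACT GTA TCT ATG GTA ACC TGA GCG TCC CAT ATG TAG AAT GGA CCC GCT CTT TTA — ATG at 12, stop TGA at 21 → 12 nt; ATG at 33, stop TAG at 36 → 6 nt.
Longest ORF is 18 nt in frame 1 (positions 40–57).

1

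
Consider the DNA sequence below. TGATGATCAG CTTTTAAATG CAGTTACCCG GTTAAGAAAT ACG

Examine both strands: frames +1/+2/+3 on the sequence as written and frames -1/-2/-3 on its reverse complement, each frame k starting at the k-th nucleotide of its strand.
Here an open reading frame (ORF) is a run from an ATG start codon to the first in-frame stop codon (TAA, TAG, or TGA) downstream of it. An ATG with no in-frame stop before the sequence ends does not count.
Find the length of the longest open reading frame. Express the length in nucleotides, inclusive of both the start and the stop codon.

Reverse complement (5'→3'): CGTATTTCTTAACCGGGTAACTGCATTTAAAAGCTGATCATCA
Frame +1: TGA TGA TCA GCT TTT AAA TGC AGT TAC CCG GTT AAG AAA TAC — no ATG→stop ORF.
Frame +2: GAT GAT CAG CTT TTA AAT GCA GTT ACC CGG TTA AGA AAT ACG — no ATG→stop ORF.
Frame +3: ATG ATC AGC TTT TAA ATG CAG TTA CCC GGT TAA GAA ATA — ATG at 3, stop TAA at 15 → 15 nt; ATG at 18, stop TAA at 33 → 18 nt.
Frame -1: CGT ATT TCT TAA CCG GGT AAC TGC ATT TAA AAG CTG ATC ATC — no ATG→stop ORF.
Frame -2: GTA TTT CTT AAC CGG GTA ACT GCA TTT AAA AGC TGA TCA TCA — no ATG→stop ORF.
Frame -3: TAT TTC TTA ACC GGG TAA CTG CAT TTA AAA GCT GAT CAT — no ATG→stop ORF.
Longest: frame +3, positions 18–35, 18 nt = 6 codons = 5 aa. → 18 nucleotides.

18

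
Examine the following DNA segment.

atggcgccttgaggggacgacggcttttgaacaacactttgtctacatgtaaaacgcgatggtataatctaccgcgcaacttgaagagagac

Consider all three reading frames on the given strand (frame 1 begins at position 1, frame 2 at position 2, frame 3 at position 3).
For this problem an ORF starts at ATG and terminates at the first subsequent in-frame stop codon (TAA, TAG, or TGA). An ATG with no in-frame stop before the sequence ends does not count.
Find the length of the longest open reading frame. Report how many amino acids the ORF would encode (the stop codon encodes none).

3

Frame 1: ATG GCG CCT TGA GGG GAC GAC GGC TTT TGA ACA ACA CTT TGT CTA CAT GTA AAA CGC GAT GGT ATA ATC TAC CGC GCA ACT TGA AGA GAG — ATG at 1, stop TGA at 10 → 12 nt.
Frame 2: TGG CGC CTT GAG GGG ACG ACG GCT TTT GAA CAA CAC TTT GTC TAC ATG TAA AAC GCG ATG GTA TAA TCT ACC GCG CAA CTT GAA GAG AGA — ATG at 47, stop TAA at 50 → 6 nt; ATG at 59, stop TAA at 65 → 9 nt.
Frame 3: GGC GCC TTG AGG GGA CGA CGG CTT TTG AAC AAC ACT TTG TCT ACA TGT AAA ACG CGA TGG TAT AAT CTA CCG CGC AAC TTG AAG AGA GAC — no ATG→stop ORF.
Longest: frame 1, positions 1–12, 12 nt = 4 codons = 3 aa. → 3 amino acids.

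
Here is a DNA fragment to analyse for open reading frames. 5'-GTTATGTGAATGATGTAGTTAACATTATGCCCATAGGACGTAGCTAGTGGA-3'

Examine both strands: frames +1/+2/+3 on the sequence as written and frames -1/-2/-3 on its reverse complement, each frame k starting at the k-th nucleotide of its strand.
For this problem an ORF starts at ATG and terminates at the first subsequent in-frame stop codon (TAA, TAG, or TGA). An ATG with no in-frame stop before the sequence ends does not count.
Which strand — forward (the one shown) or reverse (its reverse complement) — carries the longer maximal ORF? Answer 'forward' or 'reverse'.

Reverse complement (5'→3'): TCCACTAGCTACGTCCTATGGGCATAATGTTAACTACATCATTCACATAAC
Frame +1: GTT ATG TGA ATG ATG TAG TTA ACA TTA TGC CCA TAG GAC GTA GCT AGT GGA — ATG at 4, stop TGA at 7 → 6 nt; ATG at 10, stop TAG at 16 → 9 nt; ATG at 13, stop TAG at 16 → 6 nt.
Frame +2: TTA TGT GAA TGA TGT AGT TAA CAT TAT GCC CAT AGG ACG TAG CTA GTG — no ATG→stop ORF.
Frame +3: TAT GTG AAT GAT GTA GTT AAC ATT ATG CCC ATA GGA CGT AGC TAG TGG — ATG at 27, stop TAG at 45 → 21 nt.
Frame -1: TCC ACT AGC TAC GTC CTA TGG GCA TAA TGT TAA CTA CAT CAT TCA CAT AAC — no ATG→stop ORF.
Frame -2: CCA CTA GCT ACG TCC TAT GGG CAT AAT GTT AAC TAC ATC ATT CAC ATA — no ATG→stop ORF.
Frame -3: CAC TAG CTA CGT CCT ATG GGC ATA ATG TTA ACT ACA TCA TTC ACA TAA — ATG at 18, stop TAA at 48 → 33 nt; ATG at 27, stop TAA at 48 → 24 nt.
Forward-strand max 21 nt; reverse-strand max 33 nt. The reverse strand has the longer ORF.

reverse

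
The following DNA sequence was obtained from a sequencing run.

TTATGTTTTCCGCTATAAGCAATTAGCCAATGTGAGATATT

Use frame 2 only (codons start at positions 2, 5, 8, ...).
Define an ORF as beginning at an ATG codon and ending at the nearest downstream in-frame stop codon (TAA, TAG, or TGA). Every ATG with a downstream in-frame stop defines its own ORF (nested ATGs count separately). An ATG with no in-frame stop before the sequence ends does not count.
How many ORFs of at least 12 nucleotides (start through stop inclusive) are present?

Frame 2: TAT GTT TTC CGC TAT AAG CAA TTA GCC AAT GTG AGA TAT — no ATG→stop ORF.
No ORF reaches 12 nucleotides. Count = 0.

0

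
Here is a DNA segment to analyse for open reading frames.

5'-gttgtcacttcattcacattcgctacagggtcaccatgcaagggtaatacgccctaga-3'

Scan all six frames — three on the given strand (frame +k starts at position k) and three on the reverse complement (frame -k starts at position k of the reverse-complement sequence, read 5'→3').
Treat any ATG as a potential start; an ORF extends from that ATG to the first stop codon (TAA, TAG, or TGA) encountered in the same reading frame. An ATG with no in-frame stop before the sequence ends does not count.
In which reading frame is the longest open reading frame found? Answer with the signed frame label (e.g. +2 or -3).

Reverse complement (5'→3'): TCTAGGGCGTATTACCCTTGCATGGTGACCCTGTAGCGAATGTGAATGAAGTGACAAC
Frame +1: GTT GTC ACT TCA TTC ACA TTC GCT ACA GGG TCA CCA TGC AAG GGT AAT ACG CCC TAG — no ATG→stop ORF.
Frame +2: TTG TCA CTT CAT TCA CAT TCG CTA CAG GGT CAC CAT GCA AGG GTA ATA CGC CCT AGA — no ATG→stop ORF.
Frame +3: TGT CAC TTC ATT CAC ATT CGC TAC AGG GTC ACC ATG CAA GGG TAA TAC GCC CTA — ATG at 36, stop TAA at 45 → 12 nt.
Frame -1: TCT AGG GCG TAT TAC CCT TGC ATG GTG ACC CTG TAG CGA ATG TGA ATG AAG TGA CAA — ATG at 22, stop TAG at 34 → 15 nt; ATG at 40, stop TGA at 43 → 6 nt; ATG at 46, stop TGA at 52 → 9 nt.
Frame -2: CTA GGG CGT ATT ACC CTT GCA TGG TGA CCC TGT AGC GAA TGT GAA TGA AGT GAC AAC — no ATG→stop ORF.
Frame -3: TAG GGC GTA TTA CCC TTG CAT GGT GAC CCT GTA GCG AAT GTG AAT GAA GTG ACA — no ATG→stop ORF.
Longest ORF is 15 nt in frame -1 (positions 22–36).

-1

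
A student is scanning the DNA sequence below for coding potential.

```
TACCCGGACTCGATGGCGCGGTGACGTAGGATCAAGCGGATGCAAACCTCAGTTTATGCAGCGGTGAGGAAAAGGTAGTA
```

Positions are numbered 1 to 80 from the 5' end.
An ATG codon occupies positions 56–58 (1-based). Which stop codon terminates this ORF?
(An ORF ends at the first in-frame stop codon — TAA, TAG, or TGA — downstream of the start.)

Codons from position 56: ATG (56–58), CAG (59–61), CGG (62–64), TGA (65–67).
The first in-frame stop codon is TGA.

TGA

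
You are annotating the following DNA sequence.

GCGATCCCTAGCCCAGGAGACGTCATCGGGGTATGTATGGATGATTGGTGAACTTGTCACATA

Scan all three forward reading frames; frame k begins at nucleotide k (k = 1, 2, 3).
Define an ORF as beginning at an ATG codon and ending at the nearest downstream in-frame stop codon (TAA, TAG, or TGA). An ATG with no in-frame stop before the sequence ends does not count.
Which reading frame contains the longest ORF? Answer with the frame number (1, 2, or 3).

Frame 1: GCG ATC CCT AGC CCA GGA GAC GTC ATC GGG GTA TGT ATG GAT GAT TGG TGA ACT TGT CAC ATA — ATG at 37, stop TGA at 49 → 15 nt.
Frame 2: CGA TCC CTA GCC CAG GAG ACG TCA TCG GGG TAT GTA TGG ATG ATT GGT GAA CTT GTC ACA — no ATG→stop ORF.
Frame 3: GAT CCC TAG CCC AGG AGA CGT CAT CGG GGT ATG TAT GGA TGA TTG GTG AAC TTG TCA CAT — ATG at 33, stop TGA at 42 → 12 nt.
Longest ORF is 15 nt in frame 1 (positions 37–51).

1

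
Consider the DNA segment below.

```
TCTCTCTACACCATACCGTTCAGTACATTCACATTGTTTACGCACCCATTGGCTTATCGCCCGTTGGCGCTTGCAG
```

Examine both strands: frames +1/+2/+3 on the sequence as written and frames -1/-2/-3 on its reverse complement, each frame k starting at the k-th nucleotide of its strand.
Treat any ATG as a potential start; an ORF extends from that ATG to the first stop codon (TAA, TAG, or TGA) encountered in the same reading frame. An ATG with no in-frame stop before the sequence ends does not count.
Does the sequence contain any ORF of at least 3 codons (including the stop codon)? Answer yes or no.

Reverse complement (5'→3'): CTGCAAGCGCCAACGGGCGATAAGCCAATGGGTGCGTAAACAATGTGAATGTACTGAACGGTATGGTGTAGAGAGA
Frame +1: TCT CTC TAC ACC ATA CCG TTC AGT ACA TTC ACA TTG TTT ACG CAC CCA TTG GCT TAT CGC CCG TTG GCG CTT GCA — no ATG→stop ORF.
Frame +2: CTC TCT ACA CCA TAC CGT TCA GTA CAT TCA CAT TGT TTA CGC ACC CAT TGG CTT ATC GCC CGT TGG CGC TTG CAG — no ATG→stop ORF.
Frame +3: TCT CTA CAC CAT ACC GTT CAG TAC ATT CAC ATT GTT TAC GCA CCC ATT GGC TTA TCG CCC GTT GGC GCT TGC — no ATG→stop ORF.
Frame -1: CTG CAA GCG CCA ACG GGC GAT AAG CCA ATG GGT GCG TAA ACA ATG TGA ATG TAC TGA ACG GTA TGG TGT AGA GAG — ATG at 28, stop TAA at 37 → 12 nt; ATG at 43, stop TGA at 46 → 6 nt; ATG at 49, stop TGA at 55 → 9 nt.
Frame -2: TGC AAG CGC CAA CGG GCG ATA AGC CAA TGG GTG CGT AAA CAA TGT GAA TGT ACT GAA CGG TAT GGT GTA GAG AGA — no ATG→stop ORF.
Frame -3: GCA AGC GCC AAC GGG CGA TAA GCC AAT GGG TGC GTA AAC AAT GTG AAT GTA CTG AAC GGT ATG GTG TAG AGA — ATG at 63, stop TAG at 69 → 9 nt.
Frame -1 has an ORF of 4 codons (positions 28–39) ≥ 3, so yes.

yes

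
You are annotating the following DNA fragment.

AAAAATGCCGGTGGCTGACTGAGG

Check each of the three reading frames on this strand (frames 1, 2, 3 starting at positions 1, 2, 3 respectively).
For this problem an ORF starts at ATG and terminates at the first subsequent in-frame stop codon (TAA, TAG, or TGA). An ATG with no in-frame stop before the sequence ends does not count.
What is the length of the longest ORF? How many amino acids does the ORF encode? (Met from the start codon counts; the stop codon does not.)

5

Frame 1: AAA AAT GCC GGT GGC TGA CTG AGG — no ATG→stop ORF.
Frame 2: AAA ATG CCG GTG GCT GAC TGA — ATG at 5, stop TGA at 20 → 18 nt.
Frame 3: AAA TGC CGG TGG CTG ACT GAG — no ATG→stop ORF.
Longest: frame 2, positions 5–22, 18 nt = 6 codons = 5 aa. → 5 amino acids.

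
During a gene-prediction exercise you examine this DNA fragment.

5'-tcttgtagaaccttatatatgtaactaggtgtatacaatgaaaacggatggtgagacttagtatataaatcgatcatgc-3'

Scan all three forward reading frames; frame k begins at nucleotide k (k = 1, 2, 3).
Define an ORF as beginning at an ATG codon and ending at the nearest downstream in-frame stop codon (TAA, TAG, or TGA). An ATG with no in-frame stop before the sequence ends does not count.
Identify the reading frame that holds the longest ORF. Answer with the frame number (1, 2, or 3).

Frame 1: TCT TGT AGA ACC TTA TAT ATG TAA CTA GGT GTA TAC AAT GAA AAC GGA TGG TGA GAC TTA GTA TAT AAA TCG ATC ATG — ATG at 19, stop TAA at 22 → 6 nt.
Frame 2: CTT GTA GAA CCT TAT ATA TGT AAC TAG GTG TAT ACA ATG AAA ACG GAT GGT GAG ACT TAG TAT ATA AAT CGA TCA TGC — ATG at 38, stop TAG at 59 → 24 nt.
Frame 3: TTG TAG AAC CTT ATA TAT GTA ACT AGG TGT ATA CAA TGA AAA CGG ATG GTG AGA CTT AGT ATA TAA ATC GAT CAT — ATG at 48, stop TAA at 66 → 21 nt.
Longest ORF is 24 nt in frame 2 (positions 38–61).

2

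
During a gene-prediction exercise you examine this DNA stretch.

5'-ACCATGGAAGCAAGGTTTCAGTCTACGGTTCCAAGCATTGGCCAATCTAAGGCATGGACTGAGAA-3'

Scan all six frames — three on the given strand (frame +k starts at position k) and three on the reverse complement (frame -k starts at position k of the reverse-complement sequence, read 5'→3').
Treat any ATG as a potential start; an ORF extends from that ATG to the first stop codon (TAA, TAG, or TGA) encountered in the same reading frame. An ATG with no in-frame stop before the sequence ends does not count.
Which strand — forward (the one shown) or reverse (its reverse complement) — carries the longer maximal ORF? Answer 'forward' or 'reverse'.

reverse

Reverse complement (5'→3'): TTCTCAGTCCATGCCTTAGATTGGCCAATGCTTGGAACCGTAGACTGAAACCTTGCTTCCATGGT
Frame +1: ACC ATG GAA GCA AGG TTT CAG TCT ACG GTT CCA AGC ATT GGC CAA TCT AAG GCA TGG ACT GAG — no ATG→stop ORF.
Frame +2: CCA TGG AAG CAA GGT TTC AGT CTA CGG TTC CAA GCA TTG GCC AAT CTA AGG CAT GGA CTG AGA — no ATG→stop ORF.
Frame +3: CAT GGA AGC AAG GTT TCA GTC TAC GGT TCC AAG CAT TGG CCA ATC TAA GGC ATG GAC TGA GAA — ATG at 54, stop TGA at 60 → 9 nt.
Frame -1: TTC TCA GTC CAT GCC TTA GAT TGG CCA ATG CTT GGA ACC GTA GAC TGA AAC CTT GCT TCC ATG — ATG at 28, stop TGA at 46 → 21 nt.
Frame -2: TCT CAG TCC ATG CCT TAG ATT GGC CAA TGC TTG GAA CCG TAG ACT GAA ACC TTG CTT CCA TGG — ATG at 11, stop TAG at 17 → 9 nt.
Frame -3: CTC AGT CCA TGC CTT AGA TTG GCC AAT GCT TGG AAC CGT AGA CTG AAA CCT TGC TTC CAT GGT — no ATG→stop ORF.
Forward-strand max 9 nt; reverse-strand max 21 nt. The reverse strand has the longer ORF.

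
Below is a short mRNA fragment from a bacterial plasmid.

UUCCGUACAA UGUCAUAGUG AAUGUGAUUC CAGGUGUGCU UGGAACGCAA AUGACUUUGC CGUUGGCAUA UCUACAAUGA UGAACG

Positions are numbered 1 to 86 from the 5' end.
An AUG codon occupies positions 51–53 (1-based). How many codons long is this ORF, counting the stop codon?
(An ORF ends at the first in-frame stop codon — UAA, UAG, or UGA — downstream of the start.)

Codons from position 51: AUG (51–53), ACU (54–56), UUG (57–59), CCG (60–62), UUG (63–65), GCA (66–68), UAU (69–71), CUA (72–74), CAA (75–77), UGA (78–80).
UGA is the first in-frame stop; that's 10 codons including the stop.

10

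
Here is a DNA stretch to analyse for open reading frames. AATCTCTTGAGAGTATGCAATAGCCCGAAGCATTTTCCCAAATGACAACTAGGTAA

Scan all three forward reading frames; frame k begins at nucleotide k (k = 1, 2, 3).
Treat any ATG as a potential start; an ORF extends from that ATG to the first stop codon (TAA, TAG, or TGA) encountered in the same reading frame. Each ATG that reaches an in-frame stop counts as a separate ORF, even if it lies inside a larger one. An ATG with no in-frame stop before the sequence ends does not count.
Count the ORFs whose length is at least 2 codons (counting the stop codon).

2

Frame 1: AAT CTC TTG AGA GTA TGC AAT AGC CCG AAG CAT TTT CCC AAA TGA CAA CTA GGT — no ATG→stop ORF.
Frame 2: ATC TCT TGA GAG TAT GCA ATA GCC CGA AGC ATT TTC CCA AAT GAC AAC TAG GTA — no ATG→stop ORF.
Frame 3: TCT CTT GAG AGT ATG CAA TAG CCC GAA GCA TTT TCC CAA ATG ACA ACT AGG TAA — ATG at 15, stop TAG at 21 → 9 nt; ATG at 42, stop TAA at 54 → 15 nt.
ORFs ≥ 2 codons: frame 3 15–23 (3 codons), frame 3 42–56 (5 codons). Count = 2.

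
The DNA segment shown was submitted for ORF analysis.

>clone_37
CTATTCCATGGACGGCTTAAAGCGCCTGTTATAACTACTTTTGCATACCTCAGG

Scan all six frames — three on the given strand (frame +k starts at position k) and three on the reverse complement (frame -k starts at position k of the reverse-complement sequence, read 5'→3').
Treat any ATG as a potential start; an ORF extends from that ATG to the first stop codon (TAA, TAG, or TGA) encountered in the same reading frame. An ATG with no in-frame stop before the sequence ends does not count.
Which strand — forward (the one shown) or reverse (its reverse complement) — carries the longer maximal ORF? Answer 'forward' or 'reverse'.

forward

Reverse complement (5'→3'): CCTGAGGTATGCAAAAGTAGTTATAACAGGCGCTTTAAGCCGTCCATGGAATAG
Frame +1: CTA TTC CAT GGA CGG CTT AAA GCG CCT GTT ATA ACT ACT TTT GCA TAC CTC AGG — no ATG→stop ORF.
Frame +2: TAT TCC ATG GAC GGC TTA AAG CGC CTG TTA TAA CTA CTT TTG CAT ACC TCA — ATG at 8, stop TAA at 32 → 27 nt.
Frame +3: ATT CCA TGG ACG GCT TAA AGC GCC TGT TAT AAC TAC TTT TGC ATA CCT CAG — no ATG→stop ORF.
Frame -1: CCT GAG GTA TGC AAA AGT AGT TAT AAC AGG CGC TTT AAG CCG TCC ATG GAA TAG — ATG at 46, stop TAG at 52 → 9 nt.
Frame -2: CTG AGG TAT GCA AAA GTA GTT ATA ACA GGC GCT TTA AGC CGT CCA TGG AAT — no ATG→stop ORF.
Frame -3: TGA GGT ATG CAA AAG TAG TTA TAA CAG GCG CTT TAA GCC GTC CAT GGA ATA — ATG at 9, stop TAG at 18 → 12 nt.
Forward-strand max 27 nt; reverse-strand max 12 nt. The forward strand has the longer ORF.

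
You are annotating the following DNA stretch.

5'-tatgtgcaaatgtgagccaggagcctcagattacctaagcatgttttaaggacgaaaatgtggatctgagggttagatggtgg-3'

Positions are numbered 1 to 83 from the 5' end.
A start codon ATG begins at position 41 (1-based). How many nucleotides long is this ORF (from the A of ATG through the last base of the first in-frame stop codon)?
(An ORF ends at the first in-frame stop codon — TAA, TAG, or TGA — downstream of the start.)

9

Codons from position 41: ATG (41–43), TTT (44–46), TAA (47–49).
TAA is the first in-frame stop; ORF spans 41–49, 9 nucleotides.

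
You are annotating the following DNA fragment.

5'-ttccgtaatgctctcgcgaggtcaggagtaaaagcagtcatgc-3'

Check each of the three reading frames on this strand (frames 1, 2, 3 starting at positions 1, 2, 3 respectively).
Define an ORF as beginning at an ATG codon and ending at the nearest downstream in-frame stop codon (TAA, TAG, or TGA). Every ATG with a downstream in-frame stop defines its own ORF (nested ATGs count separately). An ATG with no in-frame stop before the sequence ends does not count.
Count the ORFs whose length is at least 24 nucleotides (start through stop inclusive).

1

Frame 1: TTC CGT AAT GCT CTC GCG AGG TCA GGA GTA AAA GCA GTC ATG — no ATG→stop ORF.
Frame 2: TCC GTA ATG CTC TCG CGA GGT CAG GAG TAA AAG CAG TCA TGC — ATG at 8, stop TAA at 29 → 24 nt.
Frame 3: CCG TAA TGC TCT CGC GAG GTC AGG AGT AAA AGC AGT CAT — no ATG→stop ORF.
ORFs ≥ 24 nucleotides: frame 2 8–31 (24 nucleotides). Count = 1.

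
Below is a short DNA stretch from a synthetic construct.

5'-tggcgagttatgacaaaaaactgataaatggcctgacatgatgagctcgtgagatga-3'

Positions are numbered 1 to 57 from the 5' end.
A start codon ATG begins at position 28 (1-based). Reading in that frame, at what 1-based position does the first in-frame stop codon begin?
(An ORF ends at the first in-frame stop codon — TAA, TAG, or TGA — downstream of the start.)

34

Codons from position 28: ATG (28–30), GCC (31–33), TGA (34–36).
TGA is a stop codon; it begins at position 34.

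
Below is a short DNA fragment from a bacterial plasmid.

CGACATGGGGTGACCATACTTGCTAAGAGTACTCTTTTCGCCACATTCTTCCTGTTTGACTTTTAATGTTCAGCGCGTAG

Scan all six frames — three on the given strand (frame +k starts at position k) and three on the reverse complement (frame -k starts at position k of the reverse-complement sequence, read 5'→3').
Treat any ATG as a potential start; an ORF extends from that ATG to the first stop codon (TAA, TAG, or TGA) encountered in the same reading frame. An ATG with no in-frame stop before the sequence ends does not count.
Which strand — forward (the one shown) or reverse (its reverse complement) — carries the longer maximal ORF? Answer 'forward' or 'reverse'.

Reverse complement (5'→3'): CTACGCGCTGAACATTAAAAGTCAAACAGGAAGAATGTGGCGAAAAGAGTACTCTTAGCAAGTATGGTCACCCCATGTCG
Frame +1: CGA CAT GGG GTG ACC ATA CTT GCT AAG AGT ACT CTT TTC GCC ACA TTC TTC CTG TTT GAC TTT TAA TGT TCA GCG CGT — no ATG→stop ORF.
Frame +2: GAC ATG GGG TGA CCA TAC TTG CTA AGA GTA CTC TTT TCG CCA CAT TCT TCC TGT TTG ACT TTT AAT GTT CAG CGC GTA — ATG at 5, stop TGA at 11 → 9 nt.
Frame +3: ACA TGG GGT GAC CAT ACT TGC TAA GAG TAC TCT TTT CGC CAC ATT CTT CCT GTT TGA CTT TTA ATG TTC AGC GCG TAG — ATG at 66, stop TAG at 78 → 15 nt.
Frame -1: CTA CGC GCT GAA CAT TAA AAG TCA AAC AGG AAG AAT GTG GCG AAA AGA GTA CTC TTA GCA AGT ATG GTC ACC CCA TGT — no ATG→stop ORF.
Frame -2: TAC GCG CTG AAC ATT AAA AGT CAA ACA GGA AGA ATG TGG CGA AAA GAG TAC TCT TAG CAA GTA TGG TCA CCC CAT GTC — ATG at 35, stop TAG at 56 → 24 nt.
Frame -3: ACG CGC TGA ACA TTA AAA GTC AAA CAG GAA GAA TGT GGC GAA AAG AGT ACT CTT AGC AAG TAT GGT CAC CCC ATG TCG — no ATG→stop ORF.
Forward-strand max 15 nt; reverse-strand max 24 nt. The reverse strand has the longer ORF.

reverse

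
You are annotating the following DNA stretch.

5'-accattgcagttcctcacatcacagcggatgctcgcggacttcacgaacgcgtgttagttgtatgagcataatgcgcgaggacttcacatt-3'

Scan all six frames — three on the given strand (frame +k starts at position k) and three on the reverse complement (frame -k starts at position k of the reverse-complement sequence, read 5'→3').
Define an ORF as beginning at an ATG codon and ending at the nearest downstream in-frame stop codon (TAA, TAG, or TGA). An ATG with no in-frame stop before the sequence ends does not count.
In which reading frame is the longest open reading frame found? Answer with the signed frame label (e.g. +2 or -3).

Reverse complement (5'→3'): AATGTGAAGTCCTCGCGCATTATGCTCATACAACTAACACGCGTTCGTGAAGTCCGCGAGCATCCGCTGTGATGTGAGGAACTGCAATGGT
Frame +1: ACC ATT GCA GTT CCT CAC ATC ACA GCG GAT GCT CGC GGA CTT CAC GAA CGC GTG TTA GTT GTA TGA GCA TAA TGC GCG AGG ACT TCA CAT — no ATG→stop ORF.
Frame +2: CCA TTG CAG TTC CTC ACA TCA CAG CGG ATG CTC GCG GAC TTC ACG AAC GCG TGT TAG TTG TAT GAG CAT AAT GCG CGA GGA CTT CAC ATT — ATG at 29, stop TAG at 56 → 30 nt.
Frame +3: CAT TGC AGT TCC TCA CAT CAC AGC GGA TGC TCG CGG ACT TCA CGA ACG CGT GTT AGT TGT ATG AGC ATA ATG CGC GAG GAC TTC ACA — no ATG→stop ORF.
Frame -1: AAT GTG AAG TCC TCG CGC ATT ATG CTC ATA CAA CTA ACA CGC GTT CGT GAA GTC CGC GAG CAT CCG CTG TGA TGT GAG GAA CTG CAA TGG — ATG at 22, stop TGA at 70 → 51 nt.
Frame -2: ATG TGA AGT CCT CGC GCA TTA TGC TCA TAC AAC TAA CAC GCG TTC GTG AAG TCC GCG AGC ATC CGC TGT GAT GTG AGG AAC TGC AAT GGT — ATG at 2, stop TGA at 5 → 6 nt.
Frame -3: TGT GAA GTC CTC GCG CAT TAT GCT CAT ACA ACT AAC ACG CGT TCG TGA AGT CCG CGA GCA TCC GCT GTG ATG TGA GGA ACT GCA ATG — ATG at 72, stop TGA at 75 → 6 nt.
Longest ORF is 51 nt in frame -1 (positions 22–72).

-1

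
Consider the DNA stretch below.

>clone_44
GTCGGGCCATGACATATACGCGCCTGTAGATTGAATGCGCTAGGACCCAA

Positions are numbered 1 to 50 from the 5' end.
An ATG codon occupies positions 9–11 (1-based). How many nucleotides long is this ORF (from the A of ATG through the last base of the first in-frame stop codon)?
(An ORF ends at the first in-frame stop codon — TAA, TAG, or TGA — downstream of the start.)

21

Codons from position 9: ATG (9–11), ACA (12–14), TAT (15–17), ACG (18–20), CGC (21–23), CTG (24–26), TAG (27–29).
TAG is the first in-frame stop; ORF spans 9–29, 21 nucleotides.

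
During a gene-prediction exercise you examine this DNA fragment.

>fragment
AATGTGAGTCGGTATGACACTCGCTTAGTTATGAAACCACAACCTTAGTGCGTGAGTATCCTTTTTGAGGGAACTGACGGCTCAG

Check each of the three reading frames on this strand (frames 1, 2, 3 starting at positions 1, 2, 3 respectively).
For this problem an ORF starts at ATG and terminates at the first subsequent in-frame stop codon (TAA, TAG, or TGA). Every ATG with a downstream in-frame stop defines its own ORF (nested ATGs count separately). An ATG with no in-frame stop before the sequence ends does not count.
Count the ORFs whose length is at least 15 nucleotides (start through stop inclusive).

Frame 1: AAT GTG AGT CGG TAT GAC ACT CGC TTA GTT ATG AAA CCA CAA CCT TAG TGC GTG AGT ATC CTT TTT GAG GGA ACT GAC GGC TCA — ATG at 31, stop TAG at 46 → 18 nt.
Frame 2: ATG TGA GTC GGT ATG ACA CTC GCT TAG TTA TGA AAC CAC AAC CTT AGT GCG TGA GTA TCC TTT TTG AGG GAA CTG ACG GCT CAG — ATG at 2, stop TGA at 5 → 6 nt; ATG at 14, stop TAG at 26 → 15 nt.
Frame 3: TGT GAG TCG GTA TGA CAC TCG CTT AGT TAT GAA ACC ACA ACC TTA GTG CGT GAG TAT CCT TTT TGA GGG AAC TGA CGG CTC — no ATG→stop ORF.
ORFs ≥ 15 nucleotides: frame 1 31–48 (18 nucleotides), frame 2 14–28 (15 nucleotides). Count = 2.

2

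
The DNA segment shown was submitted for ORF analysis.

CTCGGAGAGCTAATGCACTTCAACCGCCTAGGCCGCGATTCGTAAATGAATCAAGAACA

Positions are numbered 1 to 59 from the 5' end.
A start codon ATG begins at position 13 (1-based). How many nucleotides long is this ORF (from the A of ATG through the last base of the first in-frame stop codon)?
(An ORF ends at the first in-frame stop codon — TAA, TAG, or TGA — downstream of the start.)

33

Codons from position 13: ATG (13–15), CAC (16–18), TTC (19–21), AAC (22–24), CGC (25–27), CTA (28–30), GGC (31–33), CGC (34–36), GAT (37–39), TCG (40–42), TAA (43–45).
TAA is the first in-frame stop; ORF spans 13–45, 33 nucleotides.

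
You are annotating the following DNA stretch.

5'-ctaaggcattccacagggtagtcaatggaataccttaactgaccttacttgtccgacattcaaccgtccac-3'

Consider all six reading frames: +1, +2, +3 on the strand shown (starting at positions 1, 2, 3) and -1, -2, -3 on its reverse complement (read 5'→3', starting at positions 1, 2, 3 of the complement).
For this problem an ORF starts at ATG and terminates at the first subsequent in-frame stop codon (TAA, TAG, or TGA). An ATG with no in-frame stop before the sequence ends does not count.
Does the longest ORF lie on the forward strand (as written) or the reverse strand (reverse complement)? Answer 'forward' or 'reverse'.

forward

Reverse complement (5'→3'): GTGGACGGTTGAATGTCGGACAAGTAAGGTCAGTTAAGGTATTCCATTGACTACCCTGTGGAATGCCTTAG
Frame +1: CTA AGG CAT TCC ACA GGG TAG TCA ATG GAA TAC CTT AAC TGA CCT TAC TTG TCC GAC ATT CAA CCG TCC — ATG at 25, stop TGA at 40 → 18 nt.
Frame +2: TAA GGC ATT CCA CAG GGT AGT CAA TGG AAT ACC TTA ACT GAC CTT ACT TGT CCG ACA TTC AAC CGT CCA — no ATG→stop ORF.
Frame +3: AAG GCA TTC CAC AGG GTA GTC AAT GGA ATA CCT TAA CTG ACC TTA CTT GTC CGA CAT TCA ACC GTC CAC — no ATG→stop ORF.
Frame -1: GTG GAC GGT TGA ATG TCG GAC AAG TAA GGT CAG TTA AGG TAT TCC ATT GAC TAC CCT GTG GAA TGC CTT — ATG at 13, stop TAA at 25 → 15 nt.
Frame -2: TGG ACG GTT GAA TGT CGG ACA AGT AAG GTC AGT TAA GGT ATT CCA TTG ACT ACC CTG TGG AAT GCC TTA — no ATG→stop ORF.
Frame -3: GGA CGG TTG AAT GTC GGA CAA GTA AGG TCA GTT AAG GTA TTC CAT TGA CTA CCC TGT GGA ATG CCT TAG — ATG at 63, stop TAG at 69 → 9 nt.
Forward-strand max 18 nt; reverse-strand max 15 nt. The forward strand has the longer ORF.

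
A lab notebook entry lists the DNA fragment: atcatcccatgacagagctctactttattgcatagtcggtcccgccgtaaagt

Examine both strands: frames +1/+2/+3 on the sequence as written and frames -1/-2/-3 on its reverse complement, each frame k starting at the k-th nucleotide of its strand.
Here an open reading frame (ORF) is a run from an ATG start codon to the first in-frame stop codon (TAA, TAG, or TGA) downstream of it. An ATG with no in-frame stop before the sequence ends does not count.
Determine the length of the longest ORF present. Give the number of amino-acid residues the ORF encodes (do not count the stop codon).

Reverse complement (5'→3'): ACTTTACGGCGGGACCGACTATGCAATAAAGTAGAGCTCTGTCATGGGATGAT
Frame +1: ATC ATC CCA TGA CAG AGC TCT ACT TTA TTG CAT AGT CGG TCC CGC CGT AAA — no ATG→stop ORF.
Frame +2: TCA TCC CAT GAC AGA GCT CTA CTT TAT TGC ATA GTC GGT CCC GCC GTA AAG — no ATG→stop ORF.
Frame +3: CAT CCC ATG ACA GAG CTC TAC TTT ATT GCA TAG TCG GTC CCG CCG TAA AGT — ATG at 9, stop TAG at 33 → 27 nt.
Frame -1: ACT TTA CGG CGG GAC CGA CTA TGC AAT AAA GTA GAG CTC TGT CAT GGG ATG — no ATG→stop ORF.
Frame -2: CTT TAC GGC GGG ACC GAC TAT GCA ATA AAG TAG AGC TCT GTC ATG GGA TGA — ATG at 44, stop TGA at 50 → 9 nt.
Frame -3: TTT ACG GCG GGA CCG ACT ATG CAA TAA AGT AGA GCT CTG TCA TGG GAT GAT — ATG at 21, stop TAA at 27 → 9 nt.
Longest: frame +3, positions 9–35, 27 nt = 9 codons = 8 aa. → 8 amino acids.

8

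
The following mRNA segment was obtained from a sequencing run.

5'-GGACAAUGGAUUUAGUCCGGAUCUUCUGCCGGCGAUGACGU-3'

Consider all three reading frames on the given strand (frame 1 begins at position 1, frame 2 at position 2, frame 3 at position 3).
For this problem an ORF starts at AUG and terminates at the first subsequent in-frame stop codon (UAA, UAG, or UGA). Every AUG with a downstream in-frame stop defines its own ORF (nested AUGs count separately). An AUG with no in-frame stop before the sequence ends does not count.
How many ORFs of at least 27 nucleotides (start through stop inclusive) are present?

1

Frame 1: GGA CAA UGG AUU UAG UCC GGA UCU UCU GCC GGC GAU GAC — no AUG→stop ORF.
Frame 2: GAC AAU GGA UUU AGU CCG GAU CUU CUG CCG GCG AUG ACG — no AUG→stop ORF.
Frame 3: ACA AUG GAU UUA GUC CGG AUC UUC UGC CGG CGA UGA CGU — AUG at 6, stop UGA at 36 → 33 nt.
ORFs ≥ 27 nucleotides: frame 3 6–38 (33 nucleotides). Count = 1.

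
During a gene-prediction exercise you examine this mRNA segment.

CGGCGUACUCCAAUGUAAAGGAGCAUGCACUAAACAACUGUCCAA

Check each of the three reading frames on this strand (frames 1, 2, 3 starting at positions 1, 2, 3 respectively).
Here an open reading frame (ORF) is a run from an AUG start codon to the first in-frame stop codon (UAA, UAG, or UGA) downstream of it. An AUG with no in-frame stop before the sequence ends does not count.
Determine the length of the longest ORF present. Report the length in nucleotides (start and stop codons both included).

9

Frame 1: CGG CGU ACU CCA AUG UAA AGG AGC AUG CAC UAA ACA ACU GUC CAA — AUG at 13, stop UAA at 16 → 6 nt; AUG at 25, stop UAA at 31 → 9 nt.
Frame 2: GGC GUA CUC CAA UGU AAA GGA GCA UGC ACU AAA CAA CUG UCC — no AUG→stop ORF.
Frame 3: GCG UAC UCC AAU GUA AAG GAG CAU GCA CUA AAC AAC UGU CCA — no AUG→stop ORF.
Longest: frame 1, positions 25–33, 9 nt = 3 codons = 2 aa. → 9 nucleotides.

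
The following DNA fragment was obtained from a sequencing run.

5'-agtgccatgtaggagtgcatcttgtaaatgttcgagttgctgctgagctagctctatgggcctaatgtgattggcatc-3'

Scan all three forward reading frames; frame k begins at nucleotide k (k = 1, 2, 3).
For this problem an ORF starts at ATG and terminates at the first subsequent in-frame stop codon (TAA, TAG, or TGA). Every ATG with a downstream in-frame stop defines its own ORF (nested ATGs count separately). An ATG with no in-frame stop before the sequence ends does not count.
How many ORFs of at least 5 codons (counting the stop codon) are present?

2

Frame 1: AGT GCC ATG TAG GAG TGC ATC TTG TAA ATG TTC GAG TTG CTG CTG AGC TAG CTC TAT GGG CCT AAT GTG ATT GGC ATC — ATG at 7, stop TAG at 10 → 6 nt; ATG at 28, stop TAG at 49 → 24 nt.
Frame 2: GTG CCA TGT AGG AGT GCA TCT TGT AAA TGT TCG AGT TGC TGC TGA GCT AGC TCT ATG GGC CTA ATG TGA TTG GCA — ATG at 56, stop TGA at 68 → 15 nt; ATG at 65, stop TGA at 68 → 6 nt.
Frame 3: TGC CAT GTA GGA GTG CAT CTT GTA AAT GTT CGA GTT GCT GCT GAG CTA GCT CTA TGG GCC TAA TGT GAT TGG CAT — no ATG→stop ORF.
ORFs ≥ 5 codons: frame 1 28–51 (8 codons), frame 2 56–70 (5 codons). Count = 2.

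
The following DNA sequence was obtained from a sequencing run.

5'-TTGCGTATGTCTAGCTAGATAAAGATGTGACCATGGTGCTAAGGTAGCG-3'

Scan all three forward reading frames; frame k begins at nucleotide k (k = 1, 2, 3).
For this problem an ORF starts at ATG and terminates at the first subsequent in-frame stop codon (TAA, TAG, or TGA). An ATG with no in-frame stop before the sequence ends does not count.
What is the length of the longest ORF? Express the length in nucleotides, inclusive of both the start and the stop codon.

Frame 1: TTG CGT ATG TCT AGC TAG ATA AAG ATG TGA CCA TGG TGC TAA GGT AGC — ATG at 7, stop TAG at 16 → 12 nt; ATG at 25, stop TGA at 28 → 6 nt.
Frame 2: TGC GTA TGT CTA GCT AGA TAA AGA TGT GAC CAT GGT GCT AAG GTA GCG — no ATG→stop ORF.
Frame 3: GCG TAT GTC TAG CTA GAT AAA GAT GTG ACC ATG GTG CTA AGG TAG — ATG at 33, stop TAG at 45 → 15 nt.
Longest: frame 3, positions 33–47, 15 nt = 5 codons = 4 aa. → 15 nucleotides.

15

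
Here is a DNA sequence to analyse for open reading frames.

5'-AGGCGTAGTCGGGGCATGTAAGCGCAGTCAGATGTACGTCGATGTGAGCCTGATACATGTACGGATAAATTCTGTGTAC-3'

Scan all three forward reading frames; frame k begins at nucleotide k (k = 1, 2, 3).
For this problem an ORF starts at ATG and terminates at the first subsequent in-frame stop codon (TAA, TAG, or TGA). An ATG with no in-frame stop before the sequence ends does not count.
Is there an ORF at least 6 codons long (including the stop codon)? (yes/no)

no

Frame 1: AGG CGT AGT CGG GGC ATG TAA GCG CAG TCA GAT GTA CGT CGA TGT GAG CCT GAT ACA TGT ACG GAT AAA TTC TGT GTA — ATG at 16, stop TAA at 19 → 6 nt.
Frame 2: GGC GTA GTC GGG GCA TGT AAG CGC AGT CAG ATG TAC GTC GAT GTG AGC CTG ATA CAT GTA CGG ATA AAT TCT GTG TAC — no ATG→stop ORF.
Frame 3: GCG TAG TCG GGG CAT GTA AGC GCA GTC AGA TGT ACG TCG ATG TGA GCC TGA TAC ATG TAC GGA TAA ATT CTG TGT — ATG at 42, stop TGA at 45 → 6 nt; ATG at 57, stop TAA at 66 → 12 nt.
Largest ORF found is 4 codons < 6, so no.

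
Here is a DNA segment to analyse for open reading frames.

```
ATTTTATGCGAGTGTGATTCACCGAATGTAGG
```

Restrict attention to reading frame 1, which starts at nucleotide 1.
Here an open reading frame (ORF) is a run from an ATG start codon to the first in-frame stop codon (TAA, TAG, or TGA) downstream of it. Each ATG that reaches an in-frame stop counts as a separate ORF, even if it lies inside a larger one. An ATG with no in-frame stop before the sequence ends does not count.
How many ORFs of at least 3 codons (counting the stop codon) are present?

Frame 1: ATT TTA TGC GAG TGT GAT TCA CCG AAT GTA — no ATG→stop ORF.
No ORF reaches 3 codons. Count = 0.

0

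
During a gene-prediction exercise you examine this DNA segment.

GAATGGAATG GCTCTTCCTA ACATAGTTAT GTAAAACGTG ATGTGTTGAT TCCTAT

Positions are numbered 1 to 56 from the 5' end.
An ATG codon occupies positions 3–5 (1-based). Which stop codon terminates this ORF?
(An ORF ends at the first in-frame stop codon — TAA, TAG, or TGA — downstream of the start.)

TAG

Codons from position 3: ATG (3–5), GAA (6–8), TGG (9–11), CTC (12–14), TTC (15–17), CTA (18–20), ACA (21–23), TAG (24–26).
The first in-frame stop codon is TAG.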